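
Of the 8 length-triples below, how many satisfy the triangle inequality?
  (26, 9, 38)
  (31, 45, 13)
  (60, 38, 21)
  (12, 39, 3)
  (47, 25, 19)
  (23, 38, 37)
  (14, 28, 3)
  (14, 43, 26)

(9,26,38): 9+26 ≤ 38 → not valid
(13,31,45): 13+31 ≤ 45 → not valid
(21,38,60): 21+38 ≤ 60 → not valid
(3,12,39): 3+12 ≤ 39 → not valid
(19,25,47): 19+25 ≤ 47 → not valid
(23,37,38): 23+37 > 38 → valid
(3,14,28): 3+14 ≤ 28 → not valid
(14,26,43): 14+26 ≤ 43 → not valid
1 of the 8 triples forms a triangle.

1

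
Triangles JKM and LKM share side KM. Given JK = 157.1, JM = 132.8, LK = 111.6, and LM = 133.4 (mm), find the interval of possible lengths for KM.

24.3 < KM < 245.0

From triangle JKM: |157.1 − 132.8| < KM < 157.1 + 132.8, i.e. 24.3 < KM < 289.9.
From triangle LKM: 21.8 < KM < 245.0.
Both must hold, so KM lies in the intersection.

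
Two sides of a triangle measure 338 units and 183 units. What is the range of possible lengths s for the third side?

By the triangle inequality, s must be less than 338 + 183 = 521 and greater than |338 − 183| = 155.

155 < s < 521 (units)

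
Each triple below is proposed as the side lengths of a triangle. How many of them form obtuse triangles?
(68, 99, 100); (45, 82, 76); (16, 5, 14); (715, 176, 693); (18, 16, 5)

2

(68,99,100): 68²+99² = 14425 > 10000 = 100² → acute
(45,82,76): 45²+76² = 7801 > 6724 = 82² → acute
(16,5,14): 5²+14² = 221 < 256 = 16² → obtuse
(715,176,693): 176²+693² = 511225 = 715² → right
(18,16,5): 5²+16² = 281 < 324 = 18² → obtuse
2 of the 5 are obtuse.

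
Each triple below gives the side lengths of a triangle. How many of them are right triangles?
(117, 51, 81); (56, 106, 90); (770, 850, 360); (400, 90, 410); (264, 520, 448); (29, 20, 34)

(117,51,81): 51²+81² = 9162 < 13689 = 117² → obtuse
(56,106,90): 56²+90² = 11236 = 106² → right
(770,850,360): 360²+770² = 722500 = 850² → right
(400,90,410): 90²+400² = 168100 = 410² → right
(264,520,448): 264²+448² = 270400 = 520² → right
(29,20,34): 20²+29² = 1241 > 1156 = 34² → acute
4 of the 6 are right.

4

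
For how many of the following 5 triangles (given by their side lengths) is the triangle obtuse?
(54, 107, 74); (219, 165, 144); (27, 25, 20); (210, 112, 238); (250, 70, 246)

1

(54,107,74): 54²+74² = 8392 < 11449 = 107² → obtuse
(219,165,144): 144²+165² = 47961 = 219² → right
(27,25,20): 20²+25² = 1025 > 729 = 27² → acute
(210,112,238): 112²+210² = 56644 = 238² → right
(250,70,246): 70²+246² = 65416 > 62500 = 250² → acute
1 of the 5 is obtuse.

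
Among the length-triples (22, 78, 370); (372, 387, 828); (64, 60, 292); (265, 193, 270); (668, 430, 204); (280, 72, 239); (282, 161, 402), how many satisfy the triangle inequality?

(22,78,370): 22+78 ≤ 370 → not valid
(372,387,828): 372+387 ≤ 828 → not valid
(60,64,292): 60+64 ≤ 292 → not valid
(193,265,270): 193+265 > 270 → valid
(204,430,668): 204+430 ≤ 668 → not valid
(72,239,280): 72+239 > 280 → valid
(161,282,402): 161+282 > 402 → valid
3 of the 7 triples form a triangle.

3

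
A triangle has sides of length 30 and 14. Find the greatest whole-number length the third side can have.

The third side must be strictly less than 30 + 14 = 44.
The largest integer below 44 is 43.

43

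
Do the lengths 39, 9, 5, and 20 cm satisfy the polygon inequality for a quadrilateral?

For a quadrilateral, each side must be shorter than the sum of the others.
Here the longest side is 39, but the remaining 3 sides sum to only 34.

No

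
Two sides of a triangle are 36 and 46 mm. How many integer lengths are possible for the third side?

71

The third side lies in the open interval (10, 82).
Integers from 11 to 81 inclusive: 81 − 11 + 1 = 71.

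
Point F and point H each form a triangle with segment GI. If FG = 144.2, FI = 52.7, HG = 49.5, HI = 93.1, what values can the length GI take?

91.5 < GI < 142.6

From triangle FGI: |144.2 − 52.7| < GI < 144.2 + 52.7, i.e. 91.5 < GI < 196.9.
From triangle HGI: 43.6 < GI < 142.6.
Both must hold, so GI lies in the intersection.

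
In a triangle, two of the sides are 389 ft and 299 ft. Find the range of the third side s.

90 < s < 688 (ft)

By the triangle inequality, s must be less than 389 + 299 = 688 and greater than |389 − 299| = 90.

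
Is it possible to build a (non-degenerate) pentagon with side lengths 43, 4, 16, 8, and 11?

No

For a pentagon, each side must be shorter than the sum of the others.
Here the longest side is 43, but the remaining 4 sides sum to only 39.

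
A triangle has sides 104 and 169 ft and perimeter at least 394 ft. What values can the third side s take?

121 ≤ s < 273

Triangle inequality alone gives 65 < s < 273.
The perimeter condition gives s ≥ 394 − 104 − 169 = 121.
Intersecting the two: 121 ≤ s < 273.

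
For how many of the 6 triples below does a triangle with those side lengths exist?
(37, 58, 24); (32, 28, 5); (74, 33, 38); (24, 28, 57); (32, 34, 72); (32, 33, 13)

(24,37,58): 24+37 > 58 → valid
(5,28,32): 5+28 > 32 → valid
(33,38,74): 33+38 ≤ 74 → not valid
(24,28,57): 24+28 ≤ 57 → not valid
(32,34,72): 32+34 ≤ 72 → not valid
(13,32,33): 13+32 > 33 → valid
3 of the 6 triples form a triangle.

3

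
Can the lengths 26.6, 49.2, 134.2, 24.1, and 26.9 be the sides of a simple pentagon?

No

For a pentagon, each side must be shorter than the sum of the others.
Here the longest side is 134.2, but the remaining 4 sides sum to only 126.8.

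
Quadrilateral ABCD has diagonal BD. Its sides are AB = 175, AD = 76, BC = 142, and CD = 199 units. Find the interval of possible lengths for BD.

99 < BD < 251

From triangle ABD: |175 − 76| < BD < 175 + 76, i.e. 99 < BD < 251.
From triangle CBD: 57 < BD < 341.
Both must hold, so BD lies in the intersection.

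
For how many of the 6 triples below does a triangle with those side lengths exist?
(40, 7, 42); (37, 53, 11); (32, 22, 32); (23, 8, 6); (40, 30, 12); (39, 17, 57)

3

(7,40,42): 7+40 > 42 → valid
(11,37,53): 11+37 ≤ 53 → not valid
(22,32,32): 22+32 > 32 → valid
(6,8,23): 6+8 ≤ 23 → not valid
(12,30,40): 12+30 > 40 → valid
(17,39,57): 17+39 ≤ 57 → not valid
3 of the 6 triples form a triangle.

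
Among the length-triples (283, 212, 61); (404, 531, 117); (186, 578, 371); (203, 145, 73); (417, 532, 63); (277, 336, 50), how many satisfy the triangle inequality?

1

(61,212,283): 61+212 ≤ 283 → not valid
(117,404,531): 117+404 ≤ 531 → not valid
(186,371,578): 186+371 ≤ 578 → not valid
(73,145,203): 73+145 > 203 → valid
(63,417,532): 63+417 ≤ 532 → not valid
(50,277,336): 50+277 ≤ 336 → not valid
1 of the 6 triples forms a triangle.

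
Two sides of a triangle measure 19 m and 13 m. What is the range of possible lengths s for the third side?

By the triangle inequality, s must be less than 19 + 13 = 32 and greater than |19 − 13| = 6.

6 < s < 32 (m)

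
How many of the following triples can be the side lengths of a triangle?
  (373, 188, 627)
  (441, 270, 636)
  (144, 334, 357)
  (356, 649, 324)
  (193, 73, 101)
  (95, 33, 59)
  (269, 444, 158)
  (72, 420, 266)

3

(188,373,627): 188+373 ≤ 627 → not valid
(270,441,636): 270+441 > 636 → valid
(144,334,357): 144+334 > 357 → valid
(324,356,649): 324+356 > 649 → valid
(73,101,193): 73+101 ≤ 193 → not valid
(33,59,95): 33+59 ≤ 95 → not valid
(158,269,444): 158+269 ≤ 444 → not valid
(72,266,420): 72+266 ≤ 420 → not valid
3 of the 8 triples form a triangle.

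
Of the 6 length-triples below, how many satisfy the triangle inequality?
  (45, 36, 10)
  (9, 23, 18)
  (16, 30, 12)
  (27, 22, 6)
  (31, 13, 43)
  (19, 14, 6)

5

(10,36,45): 10+36 > 45 → valid
(9,18,23): 9+18 > 23 → valid
(12,16,30): 12+16 ≤ 30 → not valid
(6,22,27): 6+22 > 27 → valid
(13,31,43): 13+31 > 43 → valid
(6,14,19): 6+14 > 19 → valid
5 of the 6 triples form a triangle.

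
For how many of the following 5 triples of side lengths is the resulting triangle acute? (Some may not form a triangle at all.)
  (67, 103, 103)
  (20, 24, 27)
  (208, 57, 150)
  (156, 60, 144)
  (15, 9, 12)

2

(67,103,103): 67²+103² = 15098 > 10609 = 103² → acute
(20,24,27): 20²+24² = 976 > 729 = 27² → acute
(208,57,150): 57+150 ≤ 208, not a triangle
(156,60,144): 60²+144² = 24336 = 156² → right
(15,9,12): 9²+12² = 225 = 15² → right
2 of the 5 are acute.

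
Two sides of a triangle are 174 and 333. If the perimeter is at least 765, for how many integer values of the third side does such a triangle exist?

249

Triangle inequality: 159 < x < 507. Perimeter ≥ 765 gives x ≥ 765 − 174 − 333 = 258.
So 258 ≤ x < 507; integers 258 through 506: 249 values.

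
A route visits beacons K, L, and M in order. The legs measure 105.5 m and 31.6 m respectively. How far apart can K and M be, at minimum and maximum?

73.9 ≤ KM ≤ 137.1 m

By the triangle inequality, |105.5 − 31.6| ≤ KM ≤ 105.5 + 31.6.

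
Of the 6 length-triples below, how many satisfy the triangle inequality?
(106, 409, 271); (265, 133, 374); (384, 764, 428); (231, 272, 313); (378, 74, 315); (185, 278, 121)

5

(106,271,409): 106+271 ≤ 409 → not valid
(133,265,374): 133+265 > 374 → valid
(384,428,764): 384+428 > 764 → valid
(231,272,313): 231+272 > 313 → valid
(74,315,378): 74+315 > 378 → valid
(121,185,278): 121+185 > 278 → valid
5 of the 6 triples form a triangle.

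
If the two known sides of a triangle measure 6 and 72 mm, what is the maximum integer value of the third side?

The third side must be strictly less than 6 + 72 = 78.
The largest integer below 78 is 77.

77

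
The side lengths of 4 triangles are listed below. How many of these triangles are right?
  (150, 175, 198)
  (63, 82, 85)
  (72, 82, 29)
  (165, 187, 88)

1

(150,175,198): 150²+175² = 53125 > 39204 = 198² → acute
(63,82,85): 63²+82² = 10693 > 7225 = 85² → acute
(72,82,29): 29²+72² = 6025 < 6724 = 82² → obtuse
(165,187,88): 88²+165² = 34969 = 187² → right
1 of the 4 is right.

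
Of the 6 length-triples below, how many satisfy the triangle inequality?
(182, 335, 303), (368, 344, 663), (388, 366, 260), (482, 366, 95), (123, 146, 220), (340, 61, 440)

(182,303,335): 182+303 > 335 → valid
(344,368,663): 344+368 > 663 → valid
(260,366,388): 260+366 > 388 → valid
(95,366,482): 95+366 ≤ 482 → not valid
(123,146,220): 123+146 > 220 → valid
(61,340,440): 61+340 ≤ 440 → not valid
4 of the 6 triples form a triangle.

4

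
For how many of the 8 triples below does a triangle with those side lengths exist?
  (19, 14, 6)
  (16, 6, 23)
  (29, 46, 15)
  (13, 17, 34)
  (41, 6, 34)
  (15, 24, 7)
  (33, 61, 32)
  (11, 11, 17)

3

(6,14,19): 6+14 > 19 → valid
(6,16,23): 6+16 ≤ 23 → not valid
(15,29,46): 15+29 ≤ 46 → not valid
(13,17,34): 13+17 ≤ 34 → not valid
(6,34,41): 6+34 ≤ 41 → not valid
(7,15,24): 7+15 ≤ 24 → not valid
(32,33,61): 32+33 > 61 → valid
(11,11,17): 11+11 > 17 → valid
3 of the 8 triples form a triangle.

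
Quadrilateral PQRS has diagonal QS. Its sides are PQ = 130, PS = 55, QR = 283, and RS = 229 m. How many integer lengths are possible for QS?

From triangle PQS: 75 < QS < 185.
From triangle RQS: 54 < QS < 512.
Intersection: 75 < QS < 185, so integers 76 through 184: 109 values.

109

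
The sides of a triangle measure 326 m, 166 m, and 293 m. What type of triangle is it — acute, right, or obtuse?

Compare the square of the longest side to the sum of squares of the other two: 166² + 293² = 113405 > 106276 = 326².

acute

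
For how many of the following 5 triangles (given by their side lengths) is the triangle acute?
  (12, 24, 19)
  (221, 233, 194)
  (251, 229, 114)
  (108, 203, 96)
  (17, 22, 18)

(12,24,19): 12²+19² = 505 < 576 = 24² → obtuse
(221,233,194): 194²+221² = 86477 > 54289 = 233² → acute
(251,229,114): 114²+229² = 65437 > 63001 = 251² → acute
(108,203,96): 96²+108² = 20880 < 41209 = 203² → obtuse
(17,22,18): 17²+18² = 613 > 484 = 22² → acute
3 of the 5 are acute.

3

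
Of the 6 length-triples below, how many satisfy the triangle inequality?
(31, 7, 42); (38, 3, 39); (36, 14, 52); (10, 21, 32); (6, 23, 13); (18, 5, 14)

(7,31,42): 7+31 ≤ 42 → not valid
(3,38,39): 3+38 > 39 → valid
(14,36,52): 14+36 ≤ 52 → not valid
(10,21,32): 10+21 ≤ 32 → not valid
(6,13,23): 6+13 ≤ 23 → not valid
(5,14,18): 5+14 > 18 → valid
2 of the 6 triples form a triangle.

2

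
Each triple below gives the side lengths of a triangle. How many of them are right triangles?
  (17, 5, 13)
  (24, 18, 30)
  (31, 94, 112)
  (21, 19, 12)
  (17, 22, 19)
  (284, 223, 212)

(17,5,13): 5²+13² = 194 < 289 = 17² → obtuse
(24,18,30): 18²+24² = 900 = 30² → right
(31,94,112): 31²+94² = 9797 < 12544 = 112² → obtuse
(21,19,12): 12²+19² = 505 > 441 = 21² → acute
(17,22,19): 17²+19² = 650 > 484 = 22² → acute
(284,223,212): 212²+223² = 94673 > 80656 = 284² → acute
1 of the 6 is right.

1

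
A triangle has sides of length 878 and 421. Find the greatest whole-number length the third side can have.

1298

The third side must be strictly less than 878 + 421 = 1299.
The largest integer below 1299 is 1298.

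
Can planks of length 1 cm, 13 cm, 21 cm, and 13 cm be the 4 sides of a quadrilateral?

Yes

A quadrilateral exists iff every side is shorter than the sum of the others — equivalently, the longest side is less than the sum of the rest.
Longest side 21 < 27 (sum of the remaining 3), so yes.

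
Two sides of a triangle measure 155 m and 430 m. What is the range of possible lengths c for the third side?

275 < c < 585

By the triangle inequality, c must be less than 155 + 430 = 585 and greater than |155 − 430| = 275.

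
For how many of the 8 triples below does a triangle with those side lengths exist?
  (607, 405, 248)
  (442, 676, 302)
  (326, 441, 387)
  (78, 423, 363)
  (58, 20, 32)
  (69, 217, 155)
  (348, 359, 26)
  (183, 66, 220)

7

(248,405,607): 248+405 > 607 → valid
(302,442,676): 302+442 > 676 → valid
(326,387,441): 326+387 > 441 → valid
(78,363,423): 78+363 > 423 → valid
(20,32,58): 20+32 ≤ 58 → not valid
(69,155,217): 69+155 > 217 → valid
(26,348,359): 26+348 > 359 → valid
(66,183,220): 66+183 > 220 → valid
7 of the 8 triples form a triangle.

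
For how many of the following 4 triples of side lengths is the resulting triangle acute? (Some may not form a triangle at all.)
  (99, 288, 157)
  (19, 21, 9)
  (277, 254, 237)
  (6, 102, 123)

2

(99,288,157): 99+157 ≤ 288, not a triangle
(19,21,9): 9²+19² = 442 > 441 = 21² → acute
(277,254,237): 237²+254² = 120685 > 76729 = 277² → acute
(6,102,123): 6+102 ≤ 123, not a triangle
2 of the 4 are acute.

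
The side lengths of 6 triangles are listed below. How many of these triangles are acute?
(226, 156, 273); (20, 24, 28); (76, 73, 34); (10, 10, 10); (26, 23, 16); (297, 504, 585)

5

(226,156,273): 156²+226² = 75412 > 74529 = 273² → acute
(20,24,28): 20²+24² = 976 > 784 = 28² → acute
(76,73,34): 34²+73² = 6485 > 5776 = 76² → acute
(10,10,10): 10²+10² = 200 > 100 = 10² → acute
(26,23,16): 16²+23² = 785 > 676 = 26² → acute
(297,504,585): 297²+504² = 342225 = 585² → right
5 of the 6 are acute.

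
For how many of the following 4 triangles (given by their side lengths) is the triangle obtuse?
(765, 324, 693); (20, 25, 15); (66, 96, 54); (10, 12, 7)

1

(765,324,693): 324²+693² = 585225 = 765² → right
(20,25,15): 15²+20² = 625 = 25² → right
(66,96,54): 54²+66² = 7272 < 9216 = 96² → obtuse
(10,12,7): 7²+10² = 149 > 144 = 12² → acute
1 of the 4 is obtuse.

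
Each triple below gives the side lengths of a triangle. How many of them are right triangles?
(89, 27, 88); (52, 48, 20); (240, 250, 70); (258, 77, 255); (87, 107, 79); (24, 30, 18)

(89,27,88): 27²+88² = 8473 > 7921 = 89² → acute
(52,48,20): 20²+48² = 2704 = 52² → right
(240,250,70): 70²+240² = 62500 = 250² → right
(258,77,255): 77²+255² = 70954 > 66564 = 258² → acute
(87,107,79): 79²+87² = 13810 > 11449 = 107² → acute
(24,30,18): 18²+24² = 900 = 30² → right
3 of the 6 are right.

3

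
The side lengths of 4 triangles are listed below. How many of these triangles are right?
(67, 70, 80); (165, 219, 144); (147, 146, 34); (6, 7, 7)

1

(67,70,80): 67²+70² = 9389 > 6400 = 80² → acute
(165,219,144): 144²+165² = 47961 = 219² → right
(147,146,34): 34²+146² = 22472 > 21609 = 147² → acute
(6,7,7): 6²+7² = 85 > 49 = 7² → acute
1 of the 4 is right.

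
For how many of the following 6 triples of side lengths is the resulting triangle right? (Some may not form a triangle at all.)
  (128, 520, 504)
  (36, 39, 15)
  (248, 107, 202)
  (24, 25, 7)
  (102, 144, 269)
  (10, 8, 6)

4

(128,520,504): 128²+504² = 270400 = 520² → right
(36,39,15): 15²+36² = 1521 = 39² → right
(248,107,202): 107²+202² = 52253 < 61504 = 248² → obtuse
(24,25,7): 7²+24² = 625 = 25² → right
(102,144,269): 102+144 ≤ 269, not a triangle
(10,8,6): 6²+8² = 100 = 10² → right
4 of the 6 are right.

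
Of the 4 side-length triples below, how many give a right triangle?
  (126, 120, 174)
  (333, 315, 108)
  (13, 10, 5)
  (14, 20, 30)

(126,120,174): 120²+126² = 30276 = 174² → right
(333,315,108): 108²+315² = 110889 = 333² → right
(13,10,5): 5²+10² = 125 < 169 = 13² → obtuse
(14,20,30): 14²+20² = 596 < 900 = 30² → obtuse
2 of the 4 are right.

2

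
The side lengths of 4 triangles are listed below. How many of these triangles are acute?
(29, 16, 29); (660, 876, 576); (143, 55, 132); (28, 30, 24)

2

(29,16,29): 16²+29² = 1097 > 841 = 29² → acute
(660,876,576): 576²+660² = 767376 = 876² → right
(143,55,132): 55²+132² = 20449 = 143² → right
(28,30,24): 24²+28² = 1360 > 900 = 30² → acute
2 of the 4 are acute.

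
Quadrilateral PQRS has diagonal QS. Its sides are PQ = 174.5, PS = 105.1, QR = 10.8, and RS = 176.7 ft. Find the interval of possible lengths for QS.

From triangle PQS: |174.5 − 105.1| < QS < 174.5 + 105.1, i.e. 69.4 < QS < 279.6.
From triangle RQS: 165.9 < QS < 187.5.
Both must hold, so QS lies in the intersection.

165.9 < QS < 187.5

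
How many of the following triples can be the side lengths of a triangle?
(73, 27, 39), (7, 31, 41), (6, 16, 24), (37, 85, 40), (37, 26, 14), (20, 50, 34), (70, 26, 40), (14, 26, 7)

2

(27,39,73): 27+39 ≤ 73 → not valid
(7,31,41): 7+31 ≤ 41 → not valid
(6,16,24): 6+16 ≤ 24 → not valid
(37,40,85): 37+40 ≤ 85 → not valid
(14,26,37): 14+26 > 37 → valid
(20,34,50): 20+34 > 50 → valid
(26,40,70): 26+40 ≤ 70 → not valid
(7,14,26): 7+14 ≤ 26 → not valid
2 of the 8 triples form a triangle.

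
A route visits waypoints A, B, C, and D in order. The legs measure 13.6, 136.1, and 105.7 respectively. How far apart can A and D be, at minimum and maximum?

16.8 ≤ AD ≤ 255.4

The maximum is all hops collinear in one direction: 13.6 + 136.1 + 105.7 = 255.4.
The longest hop is 136.1; the others sum to 119.3. Folding the others back against it leaves at least 136.1 − 119.3 = 16.8.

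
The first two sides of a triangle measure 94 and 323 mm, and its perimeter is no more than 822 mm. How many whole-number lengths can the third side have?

Triangle inequality: 229 < x < 417. Perimeter ≤ 822 gives x ≤ 822 − 94 − 323 = 405.
So 229 < x ≤ 405; integers 230 through 405: 176 values.

176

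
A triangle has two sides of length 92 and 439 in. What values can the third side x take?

347 < x < 531 (in)

By the triangle inequality, x must be less than 92 + 439 = 531 and greater than |92 − 439| = 347.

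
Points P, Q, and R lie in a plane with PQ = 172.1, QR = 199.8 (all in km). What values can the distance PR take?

27.7 ≤ PR ≤ 371.9 km

By the triangle inequality, |172.1 − 199.8| ≤ PR ≤ 172.1 + 199.8.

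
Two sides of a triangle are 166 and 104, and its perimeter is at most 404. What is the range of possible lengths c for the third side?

Triangle inequality alone gives 62 < c < 270.
The perimeter condition gives c ≤ 404 − 166 − 104 = 134.
Intersecting the two: 62 < c ≤ 134.

62 < c ≤ 134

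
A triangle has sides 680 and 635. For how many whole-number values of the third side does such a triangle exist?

1269

The third side lies in the open interval (45, 1315).
Integers from 46 to 1314 inclusive: 1314 − 46 + 1 = 1269.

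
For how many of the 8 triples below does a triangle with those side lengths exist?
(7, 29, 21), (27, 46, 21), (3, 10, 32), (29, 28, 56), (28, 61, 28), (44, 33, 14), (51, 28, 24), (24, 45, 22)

(7,21,29): 7+21 ≤ 29 → not valid
(21,27,46): 21+27 > 46 → valid
(3,10,32): 3+10 ≤ 32 → not valid
(28,29,56): 28+29 > 56 → valid
(28,28,61): 28+28 ≤ 61 → not valid
(14,33,44): 14+33 > 44 → valid
(24,28,51): 24+28 > 51 → valid
(22,24,45): 22+24 > 45 → valid
5 of the 8 triples form a triangle.

5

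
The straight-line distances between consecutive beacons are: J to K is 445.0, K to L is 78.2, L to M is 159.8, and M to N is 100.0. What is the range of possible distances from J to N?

The maximum is all hops collinear in one direction: 445.0 + 78.2 + 159.8 + 100.0 = 783.0.
The longest hop is 445.0; the others sum to 338.0. Folding the others back against it leaves at least 445.0 − 338.0 = 107.0.

107.0 ≤ JN ≤ 783.0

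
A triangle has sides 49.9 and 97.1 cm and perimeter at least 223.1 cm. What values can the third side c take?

76.1 ≤ c < 147.0 cm

Triangle inequality alone gives 47.2 < c < 147.0.
The perimeter condition gives c ≥ 223.1 − 49.9 − 97.1 = 76.1.
Intersecting the two: 76.1 ≤ c < 147.0.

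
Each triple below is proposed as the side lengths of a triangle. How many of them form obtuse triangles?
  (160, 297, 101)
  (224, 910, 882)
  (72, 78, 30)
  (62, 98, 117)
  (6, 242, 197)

(160,297,101): 101+160 ≤ 297, not a triangle
(224,910,882): 224²+882² = 828100 = 910² → right
(72,78,30): 30²+72² = 6084 = 78² → right
(62,98,117): 62²+98² = 13448 < 13689 = 117² → obtuse
(6,242,197): 6+197 ≤ 242, not a triangle
1 of the 5 is obtuse.

1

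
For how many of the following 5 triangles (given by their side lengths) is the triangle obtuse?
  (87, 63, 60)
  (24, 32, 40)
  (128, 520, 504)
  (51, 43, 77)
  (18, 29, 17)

2

(87,63,60): 60²+63² = 7569 = 87² → right
(24,32,40): 24²+32² = 1600 = 40² → right
(128,520,504): 128²+504² = 270400 = 520² → right
(51,43,77): 43²+51² = 4450 < 5929 = 77² → obtuse
(18,29,17): 17²+18² = 613 < 841 = 29² → obtuse
2 of the 5 are obtuse.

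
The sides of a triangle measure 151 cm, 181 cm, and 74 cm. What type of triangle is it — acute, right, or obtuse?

Compare the square of the longest side to the sum of squares of the other two: 74² + 151² = 28277 < 32761 = 181².

obtuse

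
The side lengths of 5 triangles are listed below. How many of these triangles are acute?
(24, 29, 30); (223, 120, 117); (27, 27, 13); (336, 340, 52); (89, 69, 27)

(24,29,30): 24²+29² = 1417 > 900 = 30² → acute
(223,120,117): 117²+120² = 28089 < 49729 = 223² → obtuse
(27,27,13): 13²+27² = 898 > 729 = 27² → acute
(336,340,52): 52²+336² = 115600 = 340² → right
(89,69,27): 27²+69² = 5490 < 7921 = 89² → obtuse
2 of the 5 are acute.

2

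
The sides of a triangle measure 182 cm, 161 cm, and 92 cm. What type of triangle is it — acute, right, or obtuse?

Compare the square of the longest side to the sum of squares of the other two: 92² + 161² = 34385 > 33124 = 182².

acute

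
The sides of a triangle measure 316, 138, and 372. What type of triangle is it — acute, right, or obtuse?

Compare the square of the longest side to the sum of squares of the other two: 138² + 316² = 118900 < 138384 = 372².

obtuse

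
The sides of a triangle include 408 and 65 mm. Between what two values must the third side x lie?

343 < x < 473 (mm)

By the triangle inequality, x must be less than 408 + 65 = 473 and greater than |408 − 65| = 343.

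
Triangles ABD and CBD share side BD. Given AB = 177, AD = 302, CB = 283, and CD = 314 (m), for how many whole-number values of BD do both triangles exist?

353

From triangle ABD: 125 < BD < 479.
From triangle CBD: 31 < BD < 597.
Intersection: 125 < BD < 479, so integers 126 through 478: 353 values.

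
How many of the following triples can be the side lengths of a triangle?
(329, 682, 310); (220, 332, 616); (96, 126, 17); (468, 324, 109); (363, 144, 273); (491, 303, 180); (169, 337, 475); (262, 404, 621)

(310,329,682): 310+329 ≤ 682 → not valid
(220,332,616): 220+332 ≤ 616 → not valid
(17,96,126): 17+96 ≤ 126 → not valid
(109,324,468): 109+324 ≤ 468 → not valid
(144,273,363): 144+273 > 363 → valid
(180,303,491): 180+303 ≤ 491 → not valid
(169,337,475): 169+337 > 475 → valid
(262,404,621): 262+404 > 621 → valid
3 of the 8 triples form a triangle.

3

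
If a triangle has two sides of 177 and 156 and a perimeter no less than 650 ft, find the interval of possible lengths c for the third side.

317 ≤ c < 333 ft

Triangle inequality alone gives 21 < c < 333.
The perimeter condition gives c ≥ 650 − 177 − 156 = 317.
Intersecting the two: 317 ≤ c < 333.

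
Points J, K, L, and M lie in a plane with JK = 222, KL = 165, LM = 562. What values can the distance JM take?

The maximum is all hops collinear in one direction: 222 + 165 + 562 = 949.
The longest hop is 562; the others sum to 387. Folding the others back against it leaves at least 562 − 387 = 175.

175 ≤ JM ≤ 949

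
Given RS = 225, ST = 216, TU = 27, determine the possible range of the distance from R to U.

0 ≤ RU ≤ 468

The maximum is all hops collinear in one direction: 225 + 216 + 27 = 468.
The longest hop is 225; the others sum to 243. Since 225 ≤ 243, the path can fold back on itself completely, so the minimum distance is 0.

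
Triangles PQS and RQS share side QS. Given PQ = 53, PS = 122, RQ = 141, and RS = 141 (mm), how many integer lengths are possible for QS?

From triangle PQS: 69 < QS < 175.
From triangle RQS: 0 < QS < 282.
Intersection: 69 < QS < 175, so integers 70 through 174: 105 values.

105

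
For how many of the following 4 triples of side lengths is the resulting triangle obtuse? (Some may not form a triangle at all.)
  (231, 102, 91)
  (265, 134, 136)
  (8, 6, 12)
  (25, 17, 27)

(231,102,91): 91+102 ≤ 231, not a triangle
(265,134,136): 134²+136² = 36452 < 70225 = 265² → obtuse
(8,6,12): 6²+8² = 100 < 144 = 12² → obtuse
(25,17,27): 17²+25² = 914 > 729 = 27² → acute
2 of the 4 are obtuse.

2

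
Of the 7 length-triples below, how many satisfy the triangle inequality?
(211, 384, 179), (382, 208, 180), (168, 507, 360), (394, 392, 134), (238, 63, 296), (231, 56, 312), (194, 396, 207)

6

(179,211,384): 179+211 > 384 → valid
(180,208,382): 180+208 > 382 → valid
(168,360,507): 168+360 > 507 → valid
(134,392,394): 134+392 > 394 → valid
(63,238,296): 63+238 > 296 → valid
(56,231,312): 56+231 ≤ 312 → not valid
(194,207,396): 194+207 > 396 → valid
6 of the 7 triples form a triangle.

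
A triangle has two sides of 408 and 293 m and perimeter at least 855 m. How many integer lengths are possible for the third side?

547

Triangle inequality: 115 < x < 701. Perimeter ≥ 855 gives x ≥ 855 − 408 − 293 = 154.
So 154 ≤ x < 701; integers 154 through 700: 547 values.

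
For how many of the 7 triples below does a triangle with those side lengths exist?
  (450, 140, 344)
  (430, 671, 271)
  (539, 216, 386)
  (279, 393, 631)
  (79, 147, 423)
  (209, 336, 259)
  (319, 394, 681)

6

(140,344,450): 140+344 > 450 → valid
(271,430,671): 271+430 > 671 → valid
(216,386,539): 216+386 > 539 → valid
(279,393,631): 279+393 > 631 → valid
(79,147,423): 79+147 ≤ 423 → not valid
(209,259,336): 209+259 > 336 → valid
(319,394,681): 319+394 > 681 → valid
6 of the 7 triples form a triangle.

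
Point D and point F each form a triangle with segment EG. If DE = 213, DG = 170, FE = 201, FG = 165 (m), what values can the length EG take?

43 < EG < 366

From triangle DEG: |213 − 170| < EG < 213 + 170, i.e. 43 < EG < 383.
From triangle FEG: 36 < EG < 366.
Both must hold, so EG lies in the intersection.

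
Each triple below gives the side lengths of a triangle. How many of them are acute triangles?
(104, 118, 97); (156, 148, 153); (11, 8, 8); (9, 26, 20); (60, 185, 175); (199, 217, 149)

(104,118,97): 97²+104² = 20225 > 13924 = 118² → acute
(156,148,153): 148²+153² = 45313 > 24336 = 156² → acute
(11,8,8): 8²+8² = 128 > 121 = 11² → acute
(9,26,20): 9²+20² = 481 < 676 = 26² → obtuse
(60,185,175): 60²+175² = 34225 = 185² → right
(199,217,149): 149²+199² = 61802 > 47089 = 217² → acute
4 of the 6 are acute.

4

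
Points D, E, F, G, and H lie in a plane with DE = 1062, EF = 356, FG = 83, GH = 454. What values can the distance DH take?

The maximum is all hops collinear in one direction: 1062 + 356 + 83 + 454 = 1955.
The longest hop is 1062; the others sum to 893. Folding the others back against it leaves at least 1062 − 893 = 169.

169 ≤ DH ≤ 1955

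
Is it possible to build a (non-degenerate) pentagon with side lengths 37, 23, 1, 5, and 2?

No

For a pentagon, each side must be shorter than the sum of the others.
Here the longest side is 37, but the remaining 4 sides sum to only 31.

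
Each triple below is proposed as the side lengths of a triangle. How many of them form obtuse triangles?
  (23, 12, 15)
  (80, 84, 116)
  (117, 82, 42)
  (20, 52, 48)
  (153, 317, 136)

2

(23,12,15): 12²+15² = 369 < 529 = 23² → obtuse
(80,84,116): 80²+84² = 13456 = 116² → right
(117,82,42): 42²+82² = 8488 < 13689 = 117² → obtuse
(20,52,48): 20²+48² = 2704 = 52² → right
(153,317,136): 136+153 ≤ 317, not a triangle
2 of the 5 are obtuse.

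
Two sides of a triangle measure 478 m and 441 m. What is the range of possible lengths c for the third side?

37 < c < 919 (m)

By the triangle inequality, c must be less than 478 + 441 = 919 and greater than |478 − 441| = 37.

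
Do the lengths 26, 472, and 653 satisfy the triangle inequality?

The longest side is 653, but the other two sum to only 498.
498 < 653, so the triangle inequality fails.

No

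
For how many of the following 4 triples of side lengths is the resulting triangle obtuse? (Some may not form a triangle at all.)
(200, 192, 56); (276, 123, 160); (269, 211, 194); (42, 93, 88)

1

(200,192,56): 56²+192² = 40000 = 200² → right
(276,123,160): 123²+160² = 40729 < 76176 = 276² → obtuse
(269,211,194): 194²+211² = 82157 > 72361 = 269² → acute
(42,93,88): 42²+88² = 9508 > 8649 = 93² → acute
1 of the 4 is obtuse.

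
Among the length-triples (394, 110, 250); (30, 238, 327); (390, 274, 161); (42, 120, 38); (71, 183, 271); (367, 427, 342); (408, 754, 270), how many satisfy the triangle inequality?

2

(110,250,394): 110+250 ≤ 394 → not valid
(30,238,327): 30+238 ≤ 327 → not valid
(161,274,390): 161+274 > 390 → valid
(38,42,120): 38+42 ≤ 120 → not valid
(71,183,271): 71+183 ≤ 271 → not valid
(342,367,427): 342+367 > 427 → valid
(270,408,754): 270+408 ≤ 754 → not valid
2 of the 7 triples form a triangle.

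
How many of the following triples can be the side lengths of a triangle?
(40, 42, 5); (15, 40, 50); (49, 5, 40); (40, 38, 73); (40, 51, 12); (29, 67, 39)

(5,40,42): 5+40 > 42 → valid
(15,40,50): 15+40 > 50 → valid
(5,40,49): 5+40 ≤ 49 → not valid
(38,40,73): 38+40 > 73 → valid
(12,40,51): 12+40 > 51 → valid
(29,39,67): 29+39 > 67 → valid
5 of the 6 triples form a triangle.

5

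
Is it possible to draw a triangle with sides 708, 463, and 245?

No

The two shorter sides sum to 708, exactly equal to the longest side 708.
That gives only a degenerate (flat) triangle — the inequality must be strict.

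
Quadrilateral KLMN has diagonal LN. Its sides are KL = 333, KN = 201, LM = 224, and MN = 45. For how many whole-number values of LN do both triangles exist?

89

From triangle KLN: 132 < LN < 534.
From triangle MLN: 179 < LN < 269.
Intersection: 179 < LN < 269, so integers 180 through 268: 89 values.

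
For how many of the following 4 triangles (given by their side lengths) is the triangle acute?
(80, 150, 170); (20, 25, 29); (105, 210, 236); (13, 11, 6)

(80,150,170): 80²+150² = 28900 = 170² → right
(20,25,29): 20²+25² = 1025 > 841 = 29² → acute
(105,210,236): 105²+210² = 55125 < 55696 = 236² → obtuse
(13,11,6): 6²+11² = 157 < 169 = 13² → obtuse
1 of the 4 is acute.

1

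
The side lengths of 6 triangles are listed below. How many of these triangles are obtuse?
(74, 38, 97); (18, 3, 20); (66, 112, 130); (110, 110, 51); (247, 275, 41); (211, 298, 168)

4

(74,38,97): 38²+74² = 6920 < 9409 = 97² → obtuse
(18,3,20): 3²+18² = 333 < 400 = 20² → obtuse
(66,112,130): 66²+112² = 16900 = 130² → right
(110,110,51): 51²+110² = 14701 > 12100 = 110² → acute
(247,275,41): 41²+247² = 62690 < 75625 = 275² → obtuse
(211,298,168): 168²+211² = 72745 < 88804 = 298² → obtuse
4 of the 6 are obtuse.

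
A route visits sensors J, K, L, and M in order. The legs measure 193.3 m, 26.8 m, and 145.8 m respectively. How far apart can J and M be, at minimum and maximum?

The maximum is all hops collinear in one direction: 193.3 + 26.8 + 145.8 = 365.9.
The longest hop is 193.3; the others sum to 172.6. Folding the others back against it leaves at least 193.3 − 172.6 = 20.7.

20.7 ≤ JM ≤ 365.9 m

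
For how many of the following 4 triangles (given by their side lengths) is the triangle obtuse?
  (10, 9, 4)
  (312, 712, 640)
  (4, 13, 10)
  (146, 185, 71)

(10,9,4): 4²+9² = 97 < 100 = 10² → obtuse
(312,712,640): 312²+640² = 506944 = 712² → right
(4,13,10): 4²+10² = 116 < 169 = 13² → obtuse
(146,185,71): 71²+146² = 26357 < 34225 = 185² → obtuse
3 of the 4 are obtuse.

3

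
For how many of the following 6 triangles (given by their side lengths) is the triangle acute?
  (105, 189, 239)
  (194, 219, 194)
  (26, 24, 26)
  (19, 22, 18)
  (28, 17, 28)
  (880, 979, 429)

4

(105,189,239): 105²+189² = 46746 < 57121 = 239² → obtuse
(194,219,194): 194²+194² = 75272 > 47961 = 219² → acute
(26,24,26): 24²+26² = 1252 > 676 = 26² → acute
(19,22,18): 18²+19² = 685 > 484 = 22² → acute
(28,17,28): 17²+28² = 1073 > 784 = 28² → acute
(880,979,429): 429²+880² = 958441 = 979² → right
4 of the 6 are acute.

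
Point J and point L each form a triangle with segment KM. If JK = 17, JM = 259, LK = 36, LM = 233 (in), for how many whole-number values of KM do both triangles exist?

From triangle JKM: 242 < KM < 276.
From triangle LKM: 197 < KM < 269.
Intersection: 242 < KM < 269, so integers 243 through 268: 26 values.

26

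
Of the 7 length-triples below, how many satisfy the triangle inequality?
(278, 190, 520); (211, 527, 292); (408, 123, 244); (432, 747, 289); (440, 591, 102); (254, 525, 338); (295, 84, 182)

1

(190,278,520): 190+278 ≤ 520 → not valid
(211,292,527): 211+292 ≤ 527 → not valid
(123,244,408): 123+244 ≤ 408 → not valid
(289,432,747): 289+432 ≤ 747 → not valid
(102,440,591): 102+440 ≤ 591 → not valid
(254,338,525): 254+338 > 525 → valid
(84,182,295): 84+182 ≤ 295 → not valid
1 of the 7 triples forms a triangle.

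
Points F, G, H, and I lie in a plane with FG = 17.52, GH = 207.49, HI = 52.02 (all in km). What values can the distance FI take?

The maximum is all hops collinear in one direction: 17.52 + 207.49 + 52.02 = 277.03.
The longest hop is 207.49; the others sum to 69.54. Folding the others back against it leaves at least 207.49 − 69.54 = 137.95.

137.95 ≤ FI ≤ 277.03 km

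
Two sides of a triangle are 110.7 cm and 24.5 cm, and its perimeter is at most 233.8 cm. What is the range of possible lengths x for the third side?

Triangle inequality alone gives 86.2 < x < 135.2.
The perimeter condition gives x ≤ 233.8 − 110.7 − 24.5 = 98.6.
Intersecting the two: 86.2 < x ≤ 98.6.

86.2 < x ≤ 98.6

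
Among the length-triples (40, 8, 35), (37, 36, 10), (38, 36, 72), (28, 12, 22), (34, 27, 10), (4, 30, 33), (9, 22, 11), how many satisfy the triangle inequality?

6

(8,35,40): 8+35 > 40 → valid
(10,36,37): 10+36 > 37 → valid
(36,38,72): 36+38 > 72 → valid
(12,22,28): 12+22 > 28 → valid
(10,27,34): 10+27 > 34 → valid
(4,30,33): 4+30 > 33 → valid
(9,11,22): 9+11 ≤ 22 → not valid
6 of the 7 triples form a triangle.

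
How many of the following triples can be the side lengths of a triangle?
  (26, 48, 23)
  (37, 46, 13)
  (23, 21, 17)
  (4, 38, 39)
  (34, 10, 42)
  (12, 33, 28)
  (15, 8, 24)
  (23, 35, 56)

(23,26,48): 23+26 > 48 → valid
(13,37,46): 13+37 > 46 → valid
(17,21,23): 17+21 > 23 → valid
(4,38,39): 4+38 > 39 → valid
(10,34,42): 10+34 > 42 → valid
(12,28,33): 12+28 > 33 → valid
(8,15,24): 8+15 ≤ 24 → not valid
(23,35,56): 23+35 > 56 → valid
7 of the 8 triples form a triangle.

7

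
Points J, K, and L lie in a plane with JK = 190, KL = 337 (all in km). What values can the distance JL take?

By the triangle inequality, |190 − 337| ≤ JL ≤ 190 + 337.

147 ≤ JL ≤ 527 km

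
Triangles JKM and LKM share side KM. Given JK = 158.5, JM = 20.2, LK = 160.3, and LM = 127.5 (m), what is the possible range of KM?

From triangle JKM: |158.5 − 20.2| < KM < 158.5 + 20.2, i.e. 138.3 < KM < 178.7.
From triangle LKM: 32.8 < KM < 287.8.
Both must hold, so KM lies in the intersection.

138.3 < KM < 178.7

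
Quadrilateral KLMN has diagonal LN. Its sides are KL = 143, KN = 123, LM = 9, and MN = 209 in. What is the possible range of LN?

From triangle KLN: |143 − 123| < LN < 143 + 123, i.e. 20 < LN < 266.
From triangle MLN: 200 < LN < 218.
Both must hold, so LN lies in the intersection.

200 < LN < 218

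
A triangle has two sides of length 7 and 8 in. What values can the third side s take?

1 < s < 15 (in)

By the triangle inequality, s must be less than 7 + 8 = 15 and greater than |7 − 8| = 1.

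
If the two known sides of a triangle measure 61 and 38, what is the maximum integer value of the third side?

98

The third side must be strictly less than 61 + 38 = 99.
The largest integer below 99 is 98.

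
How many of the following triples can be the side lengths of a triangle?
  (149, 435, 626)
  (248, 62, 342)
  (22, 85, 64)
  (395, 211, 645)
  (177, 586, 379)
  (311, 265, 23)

(149,435,626): 149+435 ≤ 626 → not valid
(62,248,342): 62+248 ≤ 342 → not valid
(22,64,85): 22+64 > 85 → valid
(211,395,645): 211+395 ≤ 645 → not valid
(177,379,586): 177+379 ≤ 586 → not valid
(23,265,311): 23+265 ≤ 311 → not valid
1 of the 6 triples forms a triangle.

1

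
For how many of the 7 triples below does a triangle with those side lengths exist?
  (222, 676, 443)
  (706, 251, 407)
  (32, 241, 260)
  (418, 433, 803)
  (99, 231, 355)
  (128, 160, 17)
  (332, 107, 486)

(222,443,676): 222+443 ≤ 676 → not valid
(251,407,706): 251+407 ≤ 706 → not valid
(32,241,260): 32+241 > 260 → valid
(418,433,803): 418+433 > 803 → valid
(99,231,355): 99+231 ≤ 355 → not valid
(17,128,160): 17+128 ≤ 160 → not valid
(107,332,486): 107+332 ≤ 486 → not valid
2 of the 7 triples form a triangle.

2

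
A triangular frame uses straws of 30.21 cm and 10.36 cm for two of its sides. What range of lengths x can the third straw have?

19.85 < x < 40.57

By the triangle inequality, x must be less than 30.21 + 10.36 = 40.57 and greater than |30.21 − 10.36| = 19.85.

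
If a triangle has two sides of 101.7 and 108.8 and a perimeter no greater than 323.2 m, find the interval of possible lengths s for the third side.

7.1 < s ≤ 112.7

Triangle inequality alone gives 7.1 < s < 210.5.
The perimeter condition gives s ≤ 323.2 − 101.7 − 108.8 = 112.7.
Intersecting the two: 7.1 < s ≤ 112.7.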